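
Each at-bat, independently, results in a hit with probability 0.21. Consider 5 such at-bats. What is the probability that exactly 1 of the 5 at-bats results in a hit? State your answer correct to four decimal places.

0.4090

X ~ Binomial(n=5, p=0.21).
P(X=1) = C(5,1) · p^1 · (1−p)^4
= 5 · 0.21 · 0.3895 = 0.408976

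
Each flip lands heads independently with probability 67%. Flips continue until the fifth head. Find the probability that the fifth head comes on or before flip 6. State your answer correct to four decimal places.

0.3578

Finishing within 6 flips ⇔ at least 5 successes in the first 6. With X ~ Binomial(6, 0.67), P(Y ≤ 6) = 1 − P(X ≤ 4).
  k=0: C(6,0)·0.67^0·0.33^6 = 0.001291
  k=1: C(6,1)·0.67^1·0.33^5 = 0.015732
  k=2: C(6,2)·0.67^2·0.33^4 = 0.079854
  k=3: C(6,3)·0.67^3·0.33^3 = 0.216170
  k=4: C(6,4)·0.67^4·0.33^2 = 0.329169
1 − 0.642217 = 0.357783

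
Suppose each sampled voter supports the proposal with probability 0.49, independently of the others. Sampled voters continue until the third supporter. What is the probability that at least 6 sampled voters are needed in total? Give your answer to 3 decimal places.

0.519

Needing more than 5 sampled voters ⇔ fewer than 3 successes in the first 5. With X ~ Binomial(5, 0.49), P(Y > 5) = P(X ≤ 2).
  k=0: C(5,0)·0.49^0·0.51^5 = 0.03450
  k=1: C(5,1)·0.49^1·0.51^4 = 0.16575
  k=2: C(5,2)·0.49^2·0.51^3 = 0.31850
P(X ≤ 2) = 0.51875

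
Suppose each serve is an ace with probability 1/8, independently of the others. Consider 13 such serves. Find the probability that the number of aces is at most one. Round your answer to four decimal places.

X ~ Binomial(13, 0.125); P(X ≤ 1) = Σ C(13,k) p^k (1−p)^(13−k) over k:
  k=0: C(13,0)·0.125^0·0.875^13 = 0.176240
  k=1: C(13,1)·0.125^1·0.875^12 = 0.327303
Total = 0.503543

0.5035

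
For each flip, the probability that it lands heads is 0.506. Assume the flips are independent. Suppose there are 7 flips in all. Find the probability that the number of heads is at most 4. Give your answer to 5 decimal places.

0.76348

X ~ Binomial(7, 0.506); P(X ≤ 4) = Σ C(7,k) p^k (1−p)^(7−k) over k:
  k=0: C(7,0)·0.506^0·0.494^7 = 0.0071794
  k=1: C(7,1)·0.506^1·0.494^6 = 0.0514766
  k=2: C(7,2)·0.506^2·0.494^5 = 0.1581813
  k=3: C(7,3)·0.506^3·0.494^4 = 0.2700396
  k=4: C(7,4)·0.506^4·0.494^3 = 0.2765992
Total = 0.7634761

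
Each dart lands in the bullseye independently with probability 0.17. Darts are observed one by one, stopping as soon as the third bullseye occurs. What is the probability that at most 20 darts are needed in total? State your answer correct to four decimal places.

0.6854

Finishing within 20 darts ⇔ at least 3 successes in the first 20. With X ~ Binomial(20, 0.17), P(Y ≤ 20) = 1 − P(X ≤ 2).
  k=0: C(20,0)·0.17^0·0.83^20 = 0.024075
  k=1: C(20,1)·0.17^1·0.83^19 = 0.098619
  k=2: C(20,2)·0.17^2·0.83^18 = 0.191892
1 − 0.314586 = 0.685414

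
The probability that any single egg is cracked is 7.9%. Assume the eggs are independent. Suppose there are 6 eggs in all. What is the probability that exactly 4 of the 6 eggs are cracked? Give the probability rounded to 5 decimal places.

0.00050

X ~ Binomial(n=6, p=0.079).
P(X=4) = C(6,4) · p^4 · (1−p)^2
= 15 · 3.895e-05 · 0.84824 = 0.0004956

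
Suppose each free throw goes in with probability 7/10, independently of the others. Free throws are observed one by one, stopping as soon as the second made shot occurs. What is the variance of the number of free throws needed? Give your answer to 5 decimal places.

Y = total free throws until the second success; negative binomial with r=2, p=0.70.
Var(Y) = r(1−p)/p² = 2·0.30 / 0.70² = 1.2244898

1.22449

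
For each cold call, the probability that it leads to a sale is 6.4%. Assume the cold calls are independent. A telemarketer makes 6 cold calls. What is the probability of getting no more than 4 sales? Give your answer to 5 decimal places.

0.99999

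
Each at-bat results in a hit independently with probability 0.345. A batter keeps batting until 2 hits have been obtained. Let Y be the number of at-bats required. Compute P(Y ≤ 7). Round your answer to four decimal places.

0.7576

Finishing within 7 at-bats ⇔ at least 2 successes in the first 7. With X ~ Binomial(7, 0.345), P(Y ≤ 7) = 1 − P(X ≤ 1).
  k=0: C(7,0)·0.345^0·0.655^7 = 0.051724
  k=1: C(7,1)·0.345^1·0.655^6 = 0.190706
1 − 0.242430 = 0.757570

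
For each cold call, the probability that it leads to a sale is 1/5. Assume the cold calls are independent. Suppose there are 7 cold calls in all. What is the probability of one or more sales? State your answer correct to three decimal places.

P(at least one) = 1 − P(none) = 1 − (1 − 0.20)^7
= 1 − 0.20972 = 0.79028

0.790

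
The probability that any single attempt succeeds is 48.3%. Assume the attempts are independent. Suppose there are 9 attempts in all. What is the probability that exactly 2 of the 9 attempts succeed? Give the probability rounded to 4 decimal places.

0.0829

X ~ Binomial(n=9, p=0.483).
P(X=2) = C(9,2) · p^2 · (1−p)^7
= 36 · 0.23329 · 0.0098727 = 0.082915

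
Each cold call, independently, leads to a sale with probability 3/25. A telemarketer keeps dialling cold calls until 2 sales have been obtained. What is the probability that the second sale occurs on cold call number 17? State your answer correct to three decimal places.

Y = trial on which the second success occurs; negative binomial, r=2, p=0.12.
P(Y=17) = C(16,1) · p^2 · (1−p)^15
= 16 · 0.0144 · 0.14697 = 0.03386

0.034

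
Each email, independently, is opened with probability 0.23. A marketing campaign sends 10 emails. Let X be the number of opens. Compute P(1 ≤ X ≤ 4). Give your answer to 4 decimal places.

0.8698

X ~ Binomial(10, 0.23); P(1 ≤ X ≤ 4) = Σ C(10,k) p^k (1−p)^(10−k) over k:
  k=1: C(10,1)·0.23^1·0.77^9 = 0.218849
  k=2: C(10,2)·0.23^2·0.77^8 = 0.294167
  k=3: C(10,3)·0.23^3·0.77^7 = 0.234315
  k=4: C(10,4)·0.23^4·0.77^6 = 0.122483
Total = 0.869814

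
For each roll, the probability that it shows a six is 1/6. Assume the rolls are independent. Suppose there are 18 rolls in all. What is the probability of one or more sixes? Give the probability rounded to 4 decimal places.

P(at least one) = 1 − P(none) = 1 − (1 − 0.166667)^18
= 1 − 0.037561 = 0.962439

0.9624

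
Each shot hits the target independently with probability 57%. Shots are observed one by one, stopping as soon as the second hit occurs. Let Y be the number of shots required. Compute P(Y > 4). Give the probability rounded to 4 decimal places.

0.2155

Needing more than 4 shots ⇔ fewer than 2 successes in the first 4. With X ~ Binomial(4, 0.57), P(Y > 4) = P(X ≤ 1).
  k=0: C(4,0)·0.57^0·0.43^4 = 0.034188
  k=1: C(4,1)·0.57^1·0.43^3 = 0.181276
P(X ≤ 1) = 0.215464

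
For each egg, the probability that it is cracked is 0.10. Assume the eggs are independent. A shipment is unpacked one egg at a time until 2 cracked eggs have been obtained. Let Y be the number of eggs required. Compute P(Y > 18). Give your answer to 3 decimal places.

Needing more than 18 eggs ⇔ fewer than 2 successes in the first 18. With X ~ Binomial(18, 0.10), P(Y > 18) = P(X ≤ 1).
  k=0: C(18,0)·0.10^0·0.90^18 = 0.15009
  k=1: C(18,1)·0.10^1·0.90^17 = 0.30019
P(X ≤ 1) = 0.45028

0.450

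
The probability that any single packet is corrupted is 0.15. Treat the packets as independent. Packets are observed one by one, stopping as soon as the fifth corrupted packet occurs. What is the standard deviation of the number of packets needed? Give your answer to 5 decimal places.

13.74369

Y = total packets until the fifth success; negative binomial with r=5, p=0.15.
SD(Y) = √[r(1−p)/p²] = √(188.8888889) = 13.7436854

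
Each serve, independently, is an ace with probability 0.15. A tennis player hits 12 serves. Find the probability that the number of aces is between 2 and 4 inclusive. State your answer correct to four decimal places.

0.5326

X ~ Binomial(12, 0.15); P(2 ≤ X ≤ 4) = Σ C(12,k) p^k (1−p)^(12−k) over k:
  k=2: C(12,2)·0.15^2·0.85^10 = 0.292358
  k=3: C(12,3)·0.15^3·0.85^9 = 0.171976
  k=4: C(12,4)·0.15^4·0.85^8 = 0.068284
Total = 0.532618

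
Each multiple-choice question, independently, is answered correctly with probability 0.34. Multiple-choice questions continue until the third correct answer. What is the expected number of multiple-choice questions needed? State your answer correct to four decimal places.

Y = total multiple-choice questions until the third success; negative binomial with r=3, p=0.34.
E[Y] = r / p = 3 / 0.34 = 8.823529

8.8235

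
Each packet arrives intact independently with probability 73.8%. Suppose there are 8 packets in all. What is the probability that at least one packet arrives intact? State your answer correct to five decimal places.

0.99998

P(at least one) = 1 − P(none) = 1 − (1 − 0.738)^8
= 1 − 0.0000222 = 0.9999778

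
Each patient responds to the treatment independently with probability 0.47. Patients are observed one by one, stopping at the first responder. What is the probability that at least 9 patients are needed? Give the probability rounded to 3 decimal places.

0.006

Y = number of patients to the first success; geometric, p = 0.47.
P(Y > 8) = P(first 8 all fail) = (1−p)^8 = 0.00623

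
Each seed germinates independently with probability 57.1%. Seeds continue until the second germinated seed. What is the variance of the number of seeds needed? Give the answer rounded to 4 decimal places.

Y = total seeds until the second success; negative binomial with r=2, p=0.571.
Var(Y) = r(1−p)/p² = 2·0.429 / 0.571² = 2.631571

2.6316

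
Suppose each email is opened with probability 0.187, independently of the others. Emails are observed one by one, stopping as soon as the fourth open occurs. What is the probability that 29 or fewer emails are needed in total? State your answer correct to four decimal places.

0.8182

Finishing within 29 emails ⇔ at least 4 successes in the first 29. With X ~ Binomial(29, 0.187), P(Y ≤ 29) = 1 − P(X ≤ 3).
  k=0: C(29,0)·0.187^0·0.813^29 = 0.002470
  k=1: C(29,1)·0.187^1·0.813^28 = 0.016473
  k=2: C(29,2)·0.187^2·0.813^27 = 0.053046
  k=3: C(29,3)·0.187^3·0.813^26 = 0.109811
1 − 0.181800 = 0.818200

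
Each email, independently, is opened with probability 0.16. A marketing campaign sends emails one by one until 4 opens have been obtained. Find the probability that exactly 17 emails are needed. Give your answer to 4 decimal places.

Y = trial on which the fourth success occurs; negative binomial, r=4, p=0.16.
P(Y=17) = C(16,3) · p^4 · (1−p)^13
= 560 · 0.00065536 · 0.10366 = 0.038045

0.0380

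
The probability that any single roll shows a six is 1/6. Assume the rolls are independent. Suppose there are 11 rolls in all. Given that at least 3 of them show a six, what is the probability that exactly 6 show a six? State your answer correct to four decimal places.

X ~ Binomial(11, 0.166667). Want P(X=6 | X≥3) = P(X=6) / P(X≥3).
P(X=6) = C(11,6)·0.166667^6·0.833333^5 = 0.003979
P(X≥3) = 1 − 0.134588 − 0.296094 − 0.296094 = 0.273225
Ratio = 0.003979 / 0.273225 = 0.014565

0.0146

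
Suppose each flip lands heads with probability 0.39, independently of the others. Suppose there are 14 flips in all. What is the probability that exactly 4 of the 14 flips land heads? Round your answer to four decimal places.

X ~ Binomial(n=14, p=0.39).
P(X=4) = C(14,4) · p^4 · (1−p)^10
= 1001 · 0.023134 · 0.0071334 = 0.165193

0.1652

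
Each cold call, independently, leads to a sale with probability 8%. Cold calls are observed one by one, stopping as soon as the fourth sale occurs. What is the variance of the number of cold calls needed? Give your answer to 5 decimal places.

Y = total cold calls until the fourth success; negative binomial with r=4, p=0.08.
Var(Y) = r(1−p)/p² = 4·0.92 / 0.08² = 575.0000000

575.00000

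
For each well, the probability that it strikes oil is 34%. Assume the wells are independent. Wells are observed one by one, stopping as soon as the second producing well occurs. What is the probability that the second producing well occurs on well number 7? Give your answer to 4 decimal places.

Y = trial on which the second success occurs; negative binomial, r=2, p=0.34.
P(Y=7) = C(6,1) · p^2 · (1−p)^5
= 6 · 0.1156 · 0.12523 = 0.086862

0.0869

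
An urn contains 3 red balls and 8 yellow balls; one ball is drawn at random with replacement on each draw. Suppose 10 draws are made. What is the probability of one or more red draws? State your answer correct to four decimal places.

0.9586

P(at least one) = 1 − P(none) = 1 − (1 − 0.272727)^10
= 1 − 0.041397 = 0.958603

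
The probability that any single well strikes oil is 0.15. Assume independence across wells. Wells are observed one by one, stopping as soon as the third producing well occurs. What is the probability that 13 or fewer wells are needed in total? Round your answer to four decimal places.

Finishing within 13 wells ⇔ at least 3 successes in the first 13. With X ~ Binomial(13, 0.15), P(Y ≤ 13) = 1 − P(X ≤ 2).
  k=0: C(13,0)·0.15^0·0.85^13 = 0.120905
  k=1: C(13,1)·0.15^1·0.85^12 = 0.277371
  k=2: C(13,2)·0.15^2·0.85^11 = 0.293687
1 − 0.691964 = 0.308036

0.3080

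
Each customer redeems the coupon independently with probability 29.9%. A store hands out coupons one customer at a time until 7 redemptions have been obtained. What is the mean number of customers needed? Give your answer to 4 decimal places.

23.4114

Y = total customers until the seventh success; negative binomial with r=7, p=0.299.
E[Y] = r / p = 7 / 0.299 = 23.411371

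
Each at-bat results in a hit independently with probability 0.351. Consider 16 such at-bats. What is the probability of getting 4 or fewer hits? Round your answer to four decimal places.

X ~ Binomial(16, 0.351); P(X ≤ 4) = Σ C(16,k) p^k (1−p)^(16−k) over k:
  k=0: C(16,0)·0.351^0·0.649^16 = 0.000991
  k=1: C(16,1)·0.351^1·0.649^15 = 0.008572
  k=2: C(16,2)·0.351^2·0.649^14 = 0.034771
  k=3: C(16,3)·0.351^3·0.649^13 = 0.087759
  k=4: C(16,4)·0.351^4·0.649^12 = 0.154254
Total = 0.286347

0.2863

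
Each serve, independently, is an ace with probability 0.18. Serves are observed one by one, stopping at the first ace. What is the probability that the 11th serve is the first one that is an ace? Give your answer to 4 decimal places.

0.0247

Geometric (trials to first success), p = 0.18.
P(Y = 11) = (1−p)^10 · p = 0.13745 · 0.18 = 0.024741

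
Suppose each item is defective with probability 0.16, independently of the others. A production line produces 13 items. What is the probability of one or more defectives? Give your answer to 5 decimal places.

0.89634

P(at least one) = 1 − P(none) = 1 − (1 − 0.16)^13
= 1 − 0.1036647 = 0.8963353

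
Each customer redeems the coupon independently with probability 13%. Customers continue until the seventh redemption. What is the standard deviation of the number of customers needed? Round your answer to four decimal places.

Y = total customers until the seventh success; negative binomial with r=7, p=0.13.
SD(Y) = √[r(1−p)/p²] = √(360.355030) = 18.983020

18.9830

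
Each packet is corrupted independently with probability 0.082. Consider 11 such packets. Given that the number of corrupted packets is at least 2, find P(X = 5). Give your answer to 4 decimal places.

0.0045

X ~ Binomial(11, 0.082). Want P(X=5 | X≥2) = P(X=5) / P(X≥2).
P(X=5) = C(11,5)·0.082^5·0.918^6 = 0.001025
P(X≥2) = 1 − 0.390184 − 0.383383 = 0.226433
Ratio = 0.001025 / 0.226433 = 0.004527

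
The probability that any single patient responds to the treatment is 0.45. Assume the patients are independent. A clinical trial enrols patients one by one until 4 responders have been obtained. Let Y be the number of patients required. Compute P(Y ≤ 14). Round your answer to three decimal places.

0.937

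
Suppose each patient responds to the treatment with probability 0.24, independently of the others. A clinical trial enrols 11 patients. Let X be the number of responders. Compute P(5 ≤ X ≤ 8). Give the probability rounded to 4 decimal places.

X ~ Binomial(11, 0.24); P(5 ≤ X ≤ 8) = Σ C(11,k) p^k (1−p)^(11−k) over k:
  k=5: C(11,5)·0.24^5·0.76^6 = 0.070889
  k=6: C(11,6)·0.24^6·0.76^5 = 0.022386
  k=7: C(11,7)·0.24^7·0.76^4 = 0.005049
  k=8: C(11,8)·0.24^8·0.76^3 = 0.000797
Total = 0.099122

0.0991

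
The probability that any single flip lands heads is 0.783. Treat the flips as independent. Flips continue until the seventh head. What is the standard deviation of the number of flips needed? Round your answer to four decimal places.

Y = total flips until the seventh success; negative binomial with r=7, p=0.783.
SD(Y) = √[r(1−p)/p²] = √(2.477617) = 1.574045

1.5740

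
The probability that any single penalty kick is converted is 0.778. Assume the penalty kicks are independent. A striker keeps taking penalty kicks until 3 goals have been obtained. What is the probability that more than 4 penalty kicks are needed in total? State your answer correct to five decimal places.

0.21546

Needing more than 4 penalty kicks ⇔ fewer than 3 successes in the first 4. With X ~ Binomial(4, 0.778), P(Y > 4) = P(X ≤ 2).
  k=0: C(4,0)·0.778^0·0.222^4 = 0.0024289
  k=1: C(4,1)·0.778^1·0.222^3 = 0.0340485
  k=2: C(4,2)·0.778^2·0.222^2 = 0.1789849
P(X ≤ 2) = 0.2154624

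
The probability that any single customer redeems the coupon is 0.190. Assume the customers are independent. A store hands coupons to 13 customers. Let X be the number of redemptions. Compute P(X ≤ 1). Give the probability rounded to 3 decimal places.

0.262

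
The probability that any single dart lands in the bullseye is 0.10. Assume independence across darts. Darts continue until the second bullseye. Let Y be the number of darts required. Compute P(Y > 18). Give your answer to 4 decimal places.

0.4503

Needing more than 18 darts ⇔ fewer than 2 successes in the first 18. With X ~ Binomial(18, 0.10), P(Y > 18) = P(X ≤ 1).
  k=0: C(18,0)·0.10^0·0.90^18 = 0.150095
  k=1: C(18,1)·0.10^1·0.90^17 = 0.300189
P(X ≤ 1) = 0.450284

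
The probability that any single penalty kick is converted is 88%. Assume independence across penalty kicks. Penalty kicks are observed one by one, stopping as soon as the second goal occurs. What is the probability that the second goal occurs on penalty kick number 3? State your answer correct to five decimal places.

0.18586

Y = trial on which the second success occurs; negative binomial, r=2, p=0.88.
P(Y=3) = C(2,1) · p^2 · (1−p)^1
= 2 · 0.7744 · 0.12 = 0.1858560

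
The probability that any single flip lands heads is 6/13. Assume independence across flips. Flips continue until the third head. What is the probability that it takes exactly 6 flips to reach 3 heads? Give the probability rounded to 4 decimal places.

0.1535

Y = trial on which the third success occurs; negative binomial, r=3, p=0.461538.
P(Y=6) = C(5,2) · p^3 · (1−p)^3
= 10 · 0.098316 · 0.15612 = 0.153493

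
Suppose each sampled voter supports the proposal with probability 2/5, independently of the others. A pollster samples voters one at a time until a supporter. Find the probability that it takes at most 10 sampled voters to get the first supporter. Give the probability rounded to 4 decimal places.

0.9940

Y = number of sampled voters to the first success; geometric, p = 0.40.
P(Y ≤ 10) = 1 − (1−p)^10 = 1 − 0.006047 = 0.993953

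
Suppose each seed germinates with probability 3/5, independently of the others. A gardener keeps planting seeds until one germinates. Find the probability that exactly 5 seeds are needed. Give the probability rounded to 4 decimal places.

0.0154

Geometric (trials to first success), p = 0.60.
P(Y = 5) = (1−p)^4 · p = 0.0256 · 0.60 = 0.015360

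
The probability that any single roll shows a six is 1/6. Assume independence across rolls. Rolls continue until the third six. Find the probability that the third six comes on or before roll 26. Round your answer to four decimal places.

0.8323

Finishing within 26 rolls ⇔ at least 3 successes in the first 26. With X ~ Binomial(26, 0.166667), P(Y ≤ 26) = 1 − P(X ≤ 2).
  k=0: C(26,0)·0.166667^0·0.833333^26 = 0.008735
  k=1: C(26,1)·0.166667^1·0.833333^25 = 0.045425
  k=2: C(26,2)·0.166667^2·0.833333^24 = 0.113561
1 − 0.167722 = 0.832278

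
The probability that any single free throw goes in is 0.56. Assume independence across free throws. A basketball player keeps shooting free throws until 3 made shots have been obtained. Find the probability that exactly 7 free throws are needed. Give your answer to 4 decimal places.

Y = trial on which the third success occurs; negative binomial, r=3, p=0.56.
P(Y=7) = C(6,2) · p^3 · (1−p)^4
= 15 · 0.17562 · 0.037481 = 0.098734

0.0987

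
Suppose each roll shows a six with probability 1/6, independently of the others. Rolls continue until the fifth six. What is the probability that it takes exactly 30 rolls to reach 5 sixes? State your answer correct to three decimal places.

Y = trial on which the fifth success occurs; negative binomial, r=5, p=0.166667.
P(Y=30) = C(29,4) · p^5 · (1−p)^25
= 23751 · 0.0001286 · 0.010483 = 0.03202

0.032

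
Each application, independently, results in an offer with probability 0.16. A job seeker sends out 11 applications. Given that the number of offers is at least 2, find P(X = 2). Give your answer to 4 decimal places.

X ~ Binomial(11, 0.16). Want P(X=2 | X≥2) = P(X=2) / P(X≥2).
P(X=2) = C(11,2)·0.16^2·0.84^9 = 0.293168
P(X≥2) = 1 − 0.146917 − 0.307826 = 0.545257
Ratio = 0.293168 / 0.545257 = 0.537669

0.5377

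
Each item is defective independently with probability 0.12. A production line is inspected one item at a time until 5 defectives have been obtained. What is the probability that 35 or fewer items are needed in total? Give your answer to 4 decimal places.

Finishing within 35 items ⇔ at least 5 successes in the first 35. With X ~ Binomial(35, 0.12), P(Y ≤ 35) = 1 − P(X ≤ 4).
  k=0: C(35,0)·0.12^0·0.88^35 = 0.011400
  k=1: C(35,1)·0.12^1·0.88^34 = 0.054408
  k=2: C(35,2)·0.12^2·0.88^33 = 0.126127
  k=3: C(35,3)·0.12^3·0.88^32 = 0.189190
  k=4: C(35,4)·0.12^4·0.88^31 = 0.206389
1 − 0.587514 = 0.412486

0.4125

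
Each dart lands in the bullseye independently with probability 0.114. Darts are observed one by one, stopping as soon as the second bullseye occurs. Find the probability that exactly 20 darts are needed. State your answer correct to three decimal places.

0.028

Y = trial on which the second success occurs; negative binomial, r=2, p=0.114.
P(Y=20) = C(19,1) · p^2 · (1−p)^18
= 19 · 0.012996 · 0.11319 = 0.02795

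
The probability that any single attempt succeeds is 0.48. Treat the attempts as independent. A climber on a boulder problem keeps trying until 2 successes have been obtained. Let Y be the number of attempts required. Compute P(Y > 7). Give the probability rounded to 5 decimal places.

0.07671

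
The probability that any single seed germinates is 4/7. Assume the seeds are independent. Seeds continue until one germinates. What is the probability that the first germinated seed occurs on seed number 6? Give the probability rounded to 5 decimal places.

Geometric (trials to first success), p = 0.571429.
P(Y = 6) = (1−p)^5 · p = 0.014458 · 0.571429 = 0.0082619

0.00826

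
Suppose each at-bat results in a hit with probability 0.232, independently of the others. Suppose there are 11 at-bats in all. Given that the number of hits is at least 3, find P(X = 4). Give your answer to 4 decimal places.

0.3088

X ~ Binomial(11, 0.232). Want P(X=4 | X≥3) = P(X=4) / P(X≥3).
P(X=4) = C(11,4)·0.232^4·0.768^7 = 0.150659
P(X≥3) = 1 − 0.054824 − 0.182177 − 0.275163 = 0.487836
Ratio = 0.150659 / 0.487836 = 0.308831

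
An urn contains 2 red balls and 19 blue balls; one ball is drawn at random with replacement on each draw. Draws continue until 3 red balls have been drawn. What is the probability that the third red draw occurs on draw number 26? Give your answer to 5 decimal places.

Y = trial on which the third success occurs; negative binomial, r=3, p=0.095238.
P(Y=26) = C(25,2) · p^3 · (1−p)^23
= 300 · 0.00086384 · 0.10007 = 0.0259324

0.02593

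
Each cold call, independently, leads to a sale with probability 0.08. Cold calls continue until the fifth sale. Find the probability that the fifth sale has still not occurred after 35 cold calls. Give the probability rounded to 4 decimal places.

0.8557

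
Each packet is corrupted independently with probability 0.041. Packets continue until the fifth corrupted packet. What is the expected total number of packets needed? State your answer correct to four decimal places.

Y = total packets until the fifth success; negative binomial with r=5, p=0.041.
E[Y] = r / p = 5 / 0.041 = 121.951220

121.9512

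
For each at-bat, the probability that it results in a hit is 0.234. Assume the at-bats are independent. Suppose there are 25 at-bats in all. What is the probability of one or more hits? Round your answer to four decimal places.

0.9987

P(at least one) = 1 − P(none) = 1 − (1 − 0.234)^25
= 1 − 0.001276 = 0.998724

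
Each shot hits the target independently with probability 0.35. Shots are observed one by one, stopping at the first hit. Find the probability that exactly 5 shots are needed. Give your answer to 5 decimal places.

0.06248

Geometric (trials to first success), p = 0.35.
P(Y = 5) = (1−p)^4 · p = 0.17851 · 0.35 = 0.0624772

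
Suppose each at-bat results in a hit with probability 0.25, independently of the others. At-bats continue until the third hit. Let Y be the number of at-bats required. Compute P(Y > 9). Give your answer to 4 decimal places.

0.6007

Needing more than 9 at-bats ⇔ fewer than 3 successes in the first 9. With X ~ Binomial(9, 0.25), P(Y > 9) = P(X ≤ 2).
  k=0: C(9,0)·0.25^0·0.75^9 = 0.075085
  k=1: C(9,1)·0.25^1·0.75^8 = 0.225254
  k=2: C(9,2)·0.25^2·0.75^7 = 0.300339
P(X ≤ 2) = 0.600677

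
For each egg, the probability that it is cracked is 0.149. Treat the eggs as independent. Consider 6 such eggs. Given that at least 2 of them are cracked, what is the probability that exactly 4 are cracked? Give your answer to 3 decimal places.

X ~ Binomial(6, 0.149). Want P(X=4 | X≥2) = P(X=4) / P(X≥2).
P(X=4) = C(6,4)·0.149^4·0.851^2 = 0.00535
P(X≥2) = 1 − 0.37982 − 0.39901 = 0.22117
Ratio = 0.00535 / 0.22117 = 0.02421

0.024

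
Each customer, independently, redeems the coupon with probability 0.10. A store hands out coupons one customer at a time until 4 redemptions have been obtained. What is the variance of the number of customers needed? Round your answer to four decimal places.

Y = total customers until the fourth success; negative binomial with r=4, p=0.10.
Var(Y) = r(1−p)/p² = 4·0.90 / 0.10² = 360.000000

360.0000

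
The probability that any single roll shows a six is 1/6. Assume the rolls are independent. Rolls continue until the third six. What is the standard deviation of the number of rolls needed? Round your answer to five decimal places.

Y = total rolls until the third success; negative binomial with r=3, p=0.166667.
SD(Y) = √[r(1−p)/p²] = √(90.0000000) = 9.4868330

9.48683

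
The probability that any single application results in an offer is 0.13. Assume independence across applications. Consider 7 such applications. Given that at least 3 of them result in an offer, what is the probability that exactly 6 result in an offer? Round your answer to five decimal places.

0.00057

X ~ Binomial(7, 0.13). Want P(X=6 | X≥3) = P(X=6) / P(X≥3).
P(X=6) = C(7,6)·0.13^6·0.87^1 = 0.0000294
P(X≥3) = 1 − 0.3772548 − 0.3945998 − 0.1768896 = 0.0512558
Ratio = 0.0000294 / 0.0512558 = 0.0005735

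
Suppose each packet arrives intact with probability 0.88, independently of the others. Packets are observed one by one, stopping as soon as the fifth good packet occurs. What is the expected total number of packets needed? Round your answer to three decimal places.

5.682

Y = total packets until the fifth success; negative binomial with r=5, p=0.88.
E[Y] = r / p = 5 / 0.88 = 5.68182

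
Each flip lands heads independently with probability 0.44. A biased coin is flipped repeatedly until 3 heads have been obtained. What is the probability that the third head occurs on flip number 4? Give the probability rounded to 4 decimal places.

Y = trial on which the third success occurs; negative binomial, r=3, p=0.44.
P(Y=4) = C(3,2) · p^3 · (1−p)^1
= 3 · 0.085184 · 0.56 = 0.143109

0.1431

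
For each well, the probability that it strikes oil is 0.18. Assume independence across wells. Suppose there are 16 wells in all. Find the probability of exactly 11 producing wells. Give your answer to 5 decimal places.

0.00001

X ~ Binomial(n=16, p=0.18).
P(X=11) = C(16,11) · p^11 · (1−p)^5
= 4368 · 6.4268e-09 · 0.37074 = 0.0000104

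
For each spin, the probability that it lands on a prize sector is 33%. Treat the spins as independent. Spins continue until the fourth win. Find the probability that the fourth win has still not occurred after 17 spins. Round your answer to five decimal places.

Needing more than 17 spins ⇔ fewer than 4 successes in the first 17. With X ~ Binomial(17, 0.33), P(Y > 17) = P(X ≤ 3).
  k=0: C(17,0)·0.33^0·0.67^17 = 0.0011048
  k=1: C(17,1)·0.33^1·0.67^16 = 0.0092504
  k=2: C(17,2)·0.33^2·0.67^15 = 0.0364493
  k=3: C(17,3)·0.33^3·0.67^14 = 0.0897631
P(X ≤ 3) = 0.1365675

0.13657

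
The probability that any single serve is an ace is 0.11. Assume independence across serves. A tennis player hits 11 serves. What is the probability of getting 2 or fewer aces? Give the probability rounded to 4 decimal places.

0.8880

X ~ Binomial(11, 0.11); P(X ≤ 2) = Σ C(11,k) p^k (1−p)^(11−k) over k:
  k=0: C(11,0)·0.11^0·0.89^11 = 0.277517
  k=1: C(11,1)·0.11^1·0.89^10 = 0.377299
  k=2: C(11,2)·0.11^2·0.89^9 = 0.233162
Total = 0.887978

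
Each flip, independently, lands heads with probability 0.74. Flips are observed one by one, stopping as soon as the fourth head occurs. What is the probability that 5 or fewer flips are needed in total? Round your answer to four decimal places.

0.6117

Finishing within 5 flips ⇔ at least 4 successes in the first 5. With X ~ Binomial(5, 0.74), P(Y ≤ 5) = 1 − P(X ≤ 3).
  k=0: C(5,0)·0.74^0·0.26^5 = 0.001188
  k=1: C(5,1)·0.74^1·0.26^4 = 0.016908
  k=2: C(5,2)·0.74^2·0.26^3 = 0.096246
  k=3: C(5,3)·0.74^3·0.26^2 = 0.273931
1 − 0.388274 = 0.611726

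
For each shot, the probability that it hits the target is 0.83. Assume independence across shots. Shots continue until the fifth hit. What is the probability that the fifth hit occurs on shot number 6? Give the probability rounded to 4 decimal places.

0.3348

Y = trial on which the fifth success occurs; negative binomial, r=5, p=0.83.
P(Y=6) = C(5,4) · p^5 · (1−p)^1
= 5 · 0.3939 · 0.17 = 0.334818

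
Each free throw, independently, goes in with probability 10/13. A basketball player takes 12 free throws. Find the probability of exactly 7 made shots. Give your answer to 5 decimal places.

0.08261

X ~ Binomial(n=12, p=0.769231).
P(X=7) = C(12,7) · p^7 · (1−p)^5
= 792 · 0.15937 · 0.00065447 = 0.0826059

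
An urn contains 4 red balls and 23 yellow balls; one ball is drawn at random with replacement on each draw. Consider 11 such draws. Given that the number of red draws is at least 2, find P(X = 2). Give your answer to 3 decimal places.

X ~ Binomial(11, 0.148148). Want P(X=2 | X≥2) = P(X=2) / P(X≥2).
P(X=2) = C(11,2)·0.148148^2·0.851852^9 = 0.28512
P(X≥2) = 1 − 0.17140 − 0.32789 = 0.50071
Ratio = 0.28512 / 0.50071 = 0.56944

0.569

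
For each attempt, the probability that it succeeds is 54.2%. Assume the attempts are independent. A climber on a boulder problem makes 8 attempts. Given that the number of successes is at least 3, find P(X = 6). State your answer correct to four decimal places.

0.1647

X ~ Binomial(8, 0.542). Want P(X=6 | X≥3) = P(X=6) / P(X≥3).
P(X=6) = C(8,6)·0.542^6·0.458^2 = 0.148897
P(X≥3) = 1 − 0.001936 − 0.018329 − 0.075919 = 0.903816
Ratio = 0.148897 / 0.903816 = 0.164742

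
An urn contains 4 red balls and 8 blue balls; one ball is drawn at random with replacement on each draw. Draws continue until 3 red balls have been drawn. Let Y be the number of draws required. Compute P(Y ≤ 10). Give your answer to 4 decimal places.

Finishing within 10 draws ⇔ at least 3 successes in the first 10. With X ~ Binomial(10, 0.333333), P(Y ≤ 10) = 1 − P(X ≤ 2).
  k=0: C(10,0)·0.333333^0·0.666667^10 = 0.017342
  k=1: C(10,1)·0.333333^1·0.666667^9 = 0.086708
  k=2: C(10,2)·0.333333^2·0.666667^8 = 0.195092
1 − 0.299141 = 0.700859

0.7009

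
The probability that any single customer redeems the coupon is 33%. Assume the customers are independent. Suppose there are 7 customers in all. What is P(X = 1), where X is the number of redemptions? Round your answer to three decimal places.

0.209

X ~ Binomial(n=7, p=0.33).
P(X=1) = C(7,1) · p^1 · (1−p)^6
= 7 · 0.33 · 0.090458 = 0.20896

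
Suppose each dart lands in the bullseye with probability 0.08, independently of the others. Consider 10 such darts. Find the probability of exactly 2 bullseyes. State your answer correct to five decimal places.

0.14781

X ~ Binomial(n=10, p=0.08).
P(X=2) = C(10,2) · p^2 · (1−p)^8
= 45 · 0.0064 · 0.51322 = 0.1478070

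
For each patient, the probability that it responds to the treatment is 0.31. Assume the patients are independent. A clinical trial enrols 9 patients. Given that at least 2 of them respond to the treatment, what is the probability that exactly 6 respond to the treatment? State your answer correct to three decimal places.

0.030

X ~ Binomial(9, 0.31). Want P(X=6 | X≥2) = P(X=6) / P(X≥2).
P(X=6) = C(9,6)·0.31^6·0.69^3 = 0.02449
P(X≥2) = 1 − 0.03545 − 0.14335 = 0.82120
Ratio = 0.02449 / 0.82120 = 0.02982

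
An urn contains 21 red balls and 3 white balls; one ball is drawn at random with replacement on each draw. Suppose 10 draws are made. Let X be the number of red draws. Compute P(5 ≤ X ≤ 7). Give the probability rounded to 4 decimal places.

0.1190

X ~ Binomial(10, 0.875); P(5 ≤ X ≤ 7) = Σ C(10,k) p^k (1−p)^(10−k) over k:
  k=5: C(10,5)·0.875^5·0.125^5 = 0.003944
  k=6: C(10,6)·0.875^6·0.125^4 = 0.023010
  k=7: C(10,7)·0.875^7·0.125^3 = 0.092038
Total = 0.118992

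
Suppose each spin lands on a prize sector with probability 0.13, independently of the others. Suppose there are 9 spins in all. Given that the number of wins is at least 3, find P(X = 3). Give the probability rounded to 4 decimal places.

X ~ Binomial(9, 0.13). Want P(X=3 | X≥3) = P(X=3) / P(X≥3).
P(X=3) = C(9,3)·0.13^3·0.87^6 = 0.080025
P(X≥3) = 1 − 0.285544 − 0.384008 − 0.229522 = 0.100926
Ratio = 0.080025 / 0.100926 = 0.792903

0.7929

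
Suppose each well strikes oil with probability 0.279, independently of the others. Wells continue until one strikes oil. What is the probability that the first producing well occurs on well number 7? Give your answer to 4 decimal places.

0.0392

Geometric (trials to first success), p = 0.279.
P(Y = 7) = (1−p)^6 · p = 0.14048 · 0.279 = 0.039194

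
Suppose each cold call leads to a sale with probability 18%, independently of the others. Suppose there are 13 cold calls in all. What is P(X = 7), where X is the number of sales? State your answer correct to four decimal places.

0.0032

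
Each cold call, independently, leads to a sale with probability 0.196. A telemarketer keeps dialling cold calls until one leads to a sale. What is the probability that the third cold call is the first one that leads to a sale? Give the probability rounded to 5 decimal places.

0.12670

Geometric (trials to first success), p = 0.196.
P(Y = 3) = (1−p)^2 · p = 0.64642 · 0.196 = 0.1266975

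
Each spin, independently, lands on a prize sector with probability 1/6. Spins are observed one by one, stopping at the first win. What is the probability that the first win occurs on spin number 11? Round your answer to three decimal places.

0.027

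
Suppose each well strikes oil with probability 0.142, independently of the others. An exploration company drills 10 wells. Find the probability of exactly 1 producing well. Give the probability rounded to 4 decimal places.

0.3578

X ~ Binomial(n=10, p=0.142).
P(X=1) = C(10,1) · p^1 · (1−p)^9
= 10 · 0.142 · 0.25199 = 0.357828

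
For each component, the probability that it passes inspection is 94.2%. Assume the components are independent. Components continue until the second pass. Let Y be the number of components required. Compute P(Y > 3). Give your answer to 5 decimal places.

Needing more than 3 components ⇔ fewer than 2 successes in the first 3. With X ~ Binomial(3, 0.942), P(Y > 3) = P(X ≤ 1).
  k=0: C(3,0)·0.942^0·0.058^3 = 0.0001951
  k=1: C(3,1)·0.942^1·0.058^2 = 0.0095067
P(X ≤ 1) = 0.0097018

0.00970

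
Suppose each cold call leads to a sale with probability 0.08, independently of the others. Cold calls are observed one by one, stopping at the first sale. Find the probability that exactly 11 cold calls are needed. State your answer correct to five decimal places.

Geometric (trials to first success), p = 0.08.
P(Y = 11) = (1−p)^10 · p = 0.43439 · 0.08 = 0.0347511

0.03475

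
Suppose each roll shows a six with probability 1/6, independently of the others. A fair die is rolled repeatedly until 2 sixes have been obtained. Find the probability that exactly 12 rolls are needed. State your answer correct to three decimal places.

Y = trial on which the second success occurs; negative binomial, r=2, p=0.166667.
P(Y=12) = C(11,1) · p^2 · (1−p)^10
= 11 · 0.027778 · 0.16151 = 0.04935

0.049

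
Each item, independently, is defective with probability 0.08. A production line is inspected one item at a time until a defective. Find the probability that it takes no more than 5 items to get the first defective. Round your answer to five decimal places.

Y = number of items to the first success; geometric, p = 0.08.
P(Y ≤ 5) = 1 − (1−p)^5 = 1 − 0.6590815 = 0.3409185

0.34092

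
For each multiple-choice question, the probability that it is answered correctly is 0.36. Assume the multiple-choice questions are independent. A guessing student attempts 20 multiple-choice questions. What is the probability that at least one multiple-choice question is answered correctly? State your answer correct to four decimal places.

0.9999

P(at least one) = 1 − P(none) = 1 − (1 − 0.36)^20
= 1 − 0.000133 = 0.999867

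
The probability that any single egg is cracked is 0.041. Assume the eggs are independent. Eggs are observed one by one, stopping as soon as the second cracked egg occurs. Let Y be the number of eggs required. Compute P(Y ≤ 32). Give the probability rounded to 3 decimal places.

0.380

Finishing within 32 eggs ⇔ at least 2 successes in the first 32. With X ~ Binomial(32, 0.041), P(Y ≤ 32) = 1 − P(X ≤ 1).
  k=0: C(32,0)·0.041^0·0.959^32 = 0.26194
  k=1: C(32,1)·0.041^1·0.959^31 = 0.35835
1 − 0.62029 = 0.37971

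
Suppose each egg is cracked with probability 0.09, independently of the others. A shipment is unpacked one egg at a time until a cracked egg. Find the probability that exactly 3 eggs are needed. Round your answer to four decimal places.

Geometric (trials to first success), p = 0.09.
P(Y = 3) = (1−p)^2 · p = 0.8281 · 0.09 = 0.074529

0.0745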